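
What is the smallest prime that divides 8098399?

8098399 is odd.
Digit sum 46, not divisible by 3.
Ends in 9: not divisible by 5.
7: 8098399 = 7·1156914 + 1
11: 8098399 = 11·736218 + 1
13: 8098399 = 13·622953 + 10
17: 8098399 = 17·476376 + 7
19: 8098399 = 19·426231 + 10
23: 8098399 = 23·352104 + 7
29: 8098399 = 29·279255 + 4
31: 8098399 = 31·261238 + 21
37: 8098399 = 37·218875 + 24
41: 8098399 = 41·197521 + 38
43: 8098399 = 43·188334 + 37
47: 8098399 = 47·172306 + 17
53: 8098399 = 53·152799 + 52
59: 8098399 = 59·137261

59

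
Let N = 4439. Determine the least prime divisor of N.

23

4439 is odd.
Digit sum 20, not divisible by 3.
Ends in 9: not divisible by 5.
7: 4439 = 7·634 + 1
11: 4439 = 11·403 + 6
13: 4439 = 13·341 + 6
17: 4439 = 17·261 + 2
19: 4439 = 19·233 + 12
23: 4439 = 23·193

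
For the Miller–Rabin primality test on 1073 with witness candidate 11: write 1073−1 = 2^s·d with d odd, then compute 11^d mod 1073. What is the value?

1073 − 1 = 1072 = 2^4 · 67, so d = 67.
11^1 ≡ 11 (mod 1073)
11^2 ≡ 11^2 = 121 ≡ 121 (mod 1073)
11^4 ≡ 121^2 = 14641 ≡ 692 (mod 1073)
11^8 ≡ 692^2 = 478864 ≡ 306 (mod 1073)
11^16 ≡ 306^2 = 93636 ≡ 285 (mod 1073)
11^32 ≡ 285^2 = 81225 ≡ 750 (mod 1073)
11^64 ≡ 750^2 = 562500 ≡ 248 (mod 1073)
67 = 64 + 2 + 1 in binary powers of 2.
So 11^67 ≡ 248 · 121 · 11 ≡ 677 (mod 1073).
Squaring chain: 677 → 158 → 285 → 750; never reaches −1, so base 11 is a Miller–Rabin witness that 1073 is composite.

677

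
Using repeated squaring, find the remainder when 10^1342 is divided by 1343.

10^1 ≡ 10 (mod 1343)
10^2 ≡ 10^2 = 100 ≡ 100 (mod 1343)
10^4 ≡ 100^2 = 10000 ≡ 599 (mod 1343)
10^8 ≡ 599^2 = 358801 ≡ 220 (mod 1343)
10^16 ≡ 220^2 = 48400 ≡ 52 (mod 1343)
10^32 ≡ 52^2 = 2704 ≡ 18 (mod 1343)
10^64 ≡ 18^2 = 324 ≡ 324 (mod 1343)
10^128 ≡ 324^2 = 104976 ≡ 222 (mod 1343)
10^256 ≡ 222^2 = 49284 ≡ 936 (mod 1343)
10^512 ≡ 936^2 = 876096 ≡ 460 (mod 1343)
10^1024 ≡ 460^2 = 211600 ≡ 749 (mod 1343)
1342 = 1024 + 256 + 32 + 16 + 8 + 4 + 2 in binary powers of 2.
So 10^1342 ≡ 749 · 936 · 18 · 52 · 220 · 599 · 100 ≡ 1079 (mod 1343).
Since 1079 ≠ 1, base 10 is a Fermat witness: 1343 is composite.

1079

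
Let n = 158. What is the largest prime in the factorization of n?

79

158 = 2 · 79
79 is prime.
So 158 = 2 · 79; the largest prime factor is 79.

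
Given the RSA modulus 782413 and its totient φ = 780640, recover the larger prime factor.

953

φ(n) = (p−1)(q−1) = n − (p+q) + 1, so p + q = 782413 − 780640 + 1 = 1774.
p and q are the roots of t² − 1774t + 782413 = 0.
Discriminant: 1774² − 4·782413 = 3147076 − 3129652 = 17424; √17424 = 132.
q = (1774 − 132)/2 = 821, p = (1774 + 132)/2 = 953.
Check: 821 · 953 = 782413.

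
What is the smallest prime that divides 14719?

14719 is odd.
Digit sum 22, not divisible by 3.
Ends in 9: not divisible by 5.
7: 14719 = 7·2102 + 5
11: 14719 = 11·1338 + 1
13: 14719 = 13·1132 + 3
17: 14719 = 17·865 + 14
19: 14719 = 19·774 + 13
23: 14719 = 23·639 + 22
29: 14719 = 29·507 + 16
31: 14719 = 31·474 + 25
37: 14719 = 37·397 + 30
41: 14719 = 41·359

41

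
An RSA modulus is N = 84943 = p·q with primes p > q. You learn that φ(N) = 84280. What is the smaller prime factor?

φ(n) = (p−1)(q−1) = n − (p+q) + 1, so p + q = 84943 − 84280 + 1 = 664.
p and q are the roots of t² − 664t + 84943 = 0.
Discriminant: 664² − 4·84943 = 440896 − 339772 = 101124; √101124 = 318.
q = (664 − 318)/2 = 173, p = (664 + 318)/2 = 491.
Check: 173 · 491 = 84943.

173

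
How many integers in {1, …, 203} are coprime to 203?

168

Factor: 203 = 7 · 29.
φ(203) = (7−1) · (29−1) = 6 · 28 = 168.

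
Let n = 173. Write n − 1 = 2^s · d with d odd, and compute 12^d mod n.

80

173 − 1 = 172 = 2^2 · 43, so d = 43.
12^1 ≡ 12 (mod 173)
12^2 ≡ 12^2 = 144 ≡ 144 (mod 173)
12^4 ≡ 144^2 = 20736 ≡ 149 (mod 173)
12^8 ≡ 149^2 = 22201 ≡ 57 (mod 173)
12^16 ≡ 57^2 = 3249 ≡ 135 (mod 173)
12^32 ≡ 135^2 = 18225 ≡ 60 (mod 173)
43 = 32 + 8 + 2 + 1 in binary powers of 2.
So 12^43 ≡ 60 · 57 · 144 · 12 ≡ 80 (mod 173).
Squaring chain: 80 → 172; reaches −1, so base 12 does not prove 173 composite.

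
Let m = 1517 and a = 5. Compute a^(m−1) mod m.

1513

5^1 ≡ 5 (mod 1517)
5^2 ≡ 5^2 = 25 ≡ 25 (mod 1517)
5^4 ≡ 25^2 = 625 ≡ 625 (mod 1517)
5^8 ≡ 625^2 = 390625 ≡ 756 (mod 1517)
5^16 ≡ 756^2 = 571536 ≡ 1144 (mod 1517)
5^32 ≡ 1144^2 = 1308736 ≡ 1082 (mod 1517)
5^64 ≡ 1082^2 = 1170724 ≡ 1117 (mod 1517)
5^128 ≡ 1117^2 = 1247689 ≡ 715 (mod 1517)
5^256 ≡ 715^2 = 511225 ≡ 1513 (mod 1517)
5^512 ≡ 1513^2 = 2289169 ≡ 16 (mod 1517)
5^1024 ≡ 16^2 = 256 ≡ 256 (mod 1517)
1516 = 1024 + 256 + 128 + 64 + 32 + 8 + 4 in binary powers of 2.
So 5^1516 ≡ 256 · 1513 · 715 · 1117 · 1082 · 756 · 625 ≡ 1513 (mod 1517).
Since 1513 ≠ 1, base 5 is a Fermat witness: 1517 is composite.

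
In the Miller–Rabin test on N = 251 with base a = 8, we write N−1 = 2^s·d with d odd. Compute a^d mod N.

251 − 1 = 250 = 2^1 · 125, so d = 125.
8^1 ≡ 8 (mod 251)
8^2 ≡ 8^2 = 64 ≡ 64 (mod 251)
8^4 ≡ 64^2 = 4096 ≡ 80 (mod 251)
8^8 ≡ 80^2 = 6400 ≡ 125 (mod 251)
8^16 ≡ 125^2 = 15625 ≡ 63 (mod 251)
8^32 ≡ 63^2 = 3969 ≡ 204 (mod 251)
8^64 ≡ 204^2 = 41616 ≡ 201 (mod 251)
125 = 64 + 32 + 16 + 8 + 4 + 1 in binary powers of 2.
So 8^125 ≡ 201 · 204 · 63 · 125 · 80 · 8 ≡ 250 (mod 251).
Since 8^d ≡ 250 (mod 251), base 8 does not prove 251 composite.

250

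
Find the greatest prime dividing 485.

485 = 5 · 97
97 is prime.
So 485 = 5 · 97; the largest prime factor is 97.

97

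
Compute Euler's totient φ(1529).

Factor: 1529 = 11 · 139.
φ(1529) = (11−1) · (139−1) = 10 · 138 = 1380.

1380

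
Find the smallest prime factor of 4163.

23

4163 is odd.
Digit sum 14, not divisible by 3.
Ends in 3: not divisible by 5.
7: 4163 = 7·594 + 5
11: 4163 = 11·378 + 5
13: 4163 = 13·320 + 3
17: 4163 = 17·244 + 15
19: 4163 = 19·219 + 2
23: 4163 = 23·181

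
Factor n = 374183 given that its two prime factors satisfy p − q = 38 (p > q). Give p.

631

Since p = q + 38, we have 374183 = q(q + 38), so q² + 38q − 374183 = 0.
Discriminant: 38² + 4·374183 = 1444 + 1496732 = 1498176; √1498176 = 1224.
q = (−38 + 1224)/2 = 593, and p = q + 38 = 631.
Check: 593 · 631 = 374183.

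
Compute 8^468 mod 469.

8^1 ≡ 8 (mod 469)
8^2 ≡ 8^2 = 64 ≡ 64 (mod 469)
8^4 ≡ 64^2 = 4096 ≡ 344 (mod 469)
8^8 ≡ 344^2 = 118336 ≡ 148 (mod 469)
8^16 ≡ 148^2 = 21904 ≡ 330 (mod 469)
8^32 ≡ 330^2 = 108900 ≡ 92 (mod 469)
8^64 ≡ 92^2 = 8464 ≡ 22 (mod 469)
8^128 ≡ 22^2 = 484 ≡ 15 (mod 469)
8^256 ≡ 15^2 = 225 ≡ 225 (mod 469)
468 = 256 + 128 + 64 + 16 + 4 in binary powers of 2.
So 8^468 ≡ 225 · 15 · 22 · 330 · 344 ≡ 442 (mod 469).
Since 442 ≠ 1, base 8 is a Fermat witness: 469 is composite.

442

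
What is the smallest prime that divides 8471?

8471 is odd.
Digit sum 20, not divisible by 3.
Ends in 1: not divisible by 5.
7: 8471 = 7·1210 + 1
11: 8471 = 11·770 + 1
13: 8471 = 13·651 + 8
17: 8471 = 17·498 + 5
19: 8471 = 19·445 + 16
23: 8471 = 23·368 + 7
29: 8471 = 29·292 + 3
31: 8471 = 31·273 + 8
37: 8471 = 37·228 + 35
41: 8471 = 41·206 + 25
43: 8471 = 43·197

43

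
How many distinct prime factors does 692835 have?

692835 = 3 · 230945
230945 = 5 · 46189
46189 = 11 · 4199
4199 = 13 · 323
323 = 17 · 19
692835 = 3 · 5 · 11 · 13 · 17 · 19, which has 6 distinct prime factors.

6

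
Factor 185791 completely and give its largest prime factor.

185791 = 47 · 3953
3953 = 59 · 67
67 is prime.
So 185791 = 47 · 59 · 67; the largest prime factor is 67.

67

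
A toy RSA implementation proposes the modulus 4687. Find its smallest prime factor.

43

4687 is odd.
Digit sum 25, not divisible by 3.
Ends in 7: not divisible by 5.
7: 4687 = 7·669 + 4
11: 4687 = 11·426 + 1
13: 4687 = 13·360 + 7
17: 4687 = 17·275 + 12
19: 4687 = 19·246 + 13
23: 4687 = 23·203 + 18
29: 4687 = 29·161 + 18
31: 4687 = 31·151 + 6
37: 4687 = 37·126 + 25
41: 4687 = 41·114 + 13
43: 4687 = 43·109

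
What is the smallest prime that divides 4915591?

4915591 is odd.
Digit sum 34, not divisible by 3.
Ends in 1: not divisible by 5.
7: 4915591 = 7·702227 + 2
11: 4915591 = 11·446871 + 10
13: 4915591 = 13·378122 + 5
17: 4915591 = 17·289152 + 7
19: 4915591 = 19·258715 + 6
23: 4915591 = 23·213721 + 8
29: 4915591 = 29·169503 + 4
31: 4915591 = 31·158567 + 14
37: 4915591 = 37·132853 + 30
41: 4915591 = 41·119892 + 19
43: 4915591 = 43·114316 + 3
47: 4915591 = 47·104587 + 2
53: 4915591 = 53·92747

53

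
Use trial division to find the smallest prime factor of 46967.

67

46967 is odd.
Digit sum 32, not divisible by 3.
Ends in 7: not divisible by 5.
7: 46967 = 7·6709 + 4
11: 46967 = 11·4269 + 8
13: 46967 = 13·3612 + 11
17: 46967 = 17·2762 + 13
19: 46967 = 19·2471 + 18
23: 46967 = 23·2042 + 1
29: 46967 = 29·1619 + 16
31: 46967 = 31·1515 + 2
37: 46967 = 37·1269 + 14
41: 46967 = 41·1145 + 22
43: 46967 = 43·1092 + 11
47: 46967 = 47·999 + 14
53: 46967 = 53·886 + 9
59: 46967 = 59·796 + 3
61: 46967 = 61·769 + 58
67: 46967 = 67·701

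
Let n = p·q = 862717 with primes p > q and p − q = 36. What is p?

947

Since p = q + 36, we have 862717 = q(q + 36), so q² + 36q − 862717 = 0.
Discriminant: 36² + 4·862717 = 1296 + 3450868 = 3452164; √3452164 = 1858.
q = (−36 + 1858)/2 = 911, and p = q + 36 = 947.
Check: 911 · 947 = 862717.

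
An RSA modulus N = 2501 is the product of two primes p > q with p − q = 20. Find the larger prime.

61

Since p = q + 20, we have 2501 = q(q + 20), so q² + 20q − 2501 = 0.
Discriminant: 20² + 4·2501 = 400 + 10004 = 10404; √10404 = 102.
q = (−20 + 102)/2 = 41, and p = q + 20 = 61.
Check: 41 · 61 = 2501.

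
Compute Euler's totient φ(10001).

9792

Factor: 10001 = 73 · 137.
φ(10001) = (73−1) · (137−1) = 72 · 136 = 9792.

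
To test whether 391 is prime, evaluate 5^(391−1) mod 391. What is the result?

5^1 ≡ 5 (mod 391)
5^2 ≡ 5^2 = 25 ≡ 25 (mod 391)
5^4 ≡ 25^2 = 625 ≡ 234 (mod 391)
5^8 ≡ 234^2 = 54756 ≡ 16 (mod 391)
5^16 ≡ 16^2 = 256 ≡ 256 (mod 391)
5^32 ≡ 256^2 = 65536 ≡ 239 (mod 391)
5^64 ≡ 239^2 = 57121 ≡ 35 (mod 391)
5^128 ≡ 35^2 = 1225 ≡ 52 (mod 391)
5^256 ≡ 52^2 = 2704 ≡ 358 (mod 391)
390 = 256 + 128 + 4 + 2 in binary powers of 2.
So 5^390 ≡ 358 · 52 · 234 · 25 ≡ 325 (mod 391).
Since 325 ≠ 1, base 5 is a Fermat witness: 391 is composite.

325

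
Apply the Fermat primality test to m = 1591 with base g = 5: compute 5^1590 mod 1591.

1454

5^1 ≡ 5 (mod 1591)
5^2 ≡ 5^2 = 25 ≡ 25 (mod 1591)
5^4 ≡ 25^2 = 625 ≡ 625 (mod 1591)
5^8 ≡ 625^2 = 390625 ≡ 830 (mod 1591)
5^16 ≡ 830^2 = 688900 ≡ 1588 (mod 1591)
5^32 ≡ 1588^2 = 2521744 ≡ 9 (mod 1591)
5^64 ≡ 9^2 = 81 ≡ 81 (mod 1591)
5^128 ≡ 81^2 = 6561 ≡ 197 (mod 1591)
5^256 ≡ 197^2 = 38809 ≡ 625 (mod 1591)
5^512 ≡ 625^2 = 390625 ≡ 830 (mod 1591)
5^1024 ≡ 830^2 = 688900 ≡ 1588 (mod 1591)
1590 = 1024 + 512 + 32 + 16 + 4 + 2 in binary powers of 2.
So 5^1590 ≡ 1588 · 830 · 9 · 1588 · 625 · 25 ≡ 1454 (mod 1591).
Since 1454 ≠ 1, base 5 is a Fermat witness: 1591 is composite.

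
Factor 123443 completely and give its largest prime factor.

89

123443 = 19 · 6497
6497 = 73 · 89
89 is prime.
So 123443 = 19 · 73 · 89; the largest prime factor is 89.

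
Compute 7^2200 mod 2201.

7^1 ≡ 7 (mod 2201)
7^2 ≡ 7^2 = 49 ≡ 49 (mod 2201)
7^4 ≡ 49^2 = 2401 ≡ 200 (mod 2201)
7^8 ≡ 200^2 = 40000 ≡ 382 (mod 2201)
7^16 ≡ 382^2 = 145924 ≡ 658 (mod 2201)
7^32 ≡ 658^2 = 432964 ≡ 1568 (mod 2201)
7^64 ≡ 1568^2 = 2458624 ≡ 107 (mod 2201)
7^128 ≡ 107^2 = 11449 ≡ 444 (mod 2201)
7^256 ≡ 444^2 = 197136 ≡ 1247 (mod 2201)
7^512 ≡ 1247^2 = 1555009 ≡ 1103 (mod 2201)
7^1024 ≡ 1103^2 = 1216609 ≡ 1657 (mod 2201)
7^2048 ≡ 1657^2 = 2745649 ≡ 1002 (mod 2201)
2200 = 2048 + 128 + 16 + 8 in binary powers of 2.
So 7^2200 ≡ 1002 · 444 · 658 · 382 ≡ 955 (mod 2201).
Since 955 ≠ 1, base 7 is a Fermat witness: 2201 is composite.

955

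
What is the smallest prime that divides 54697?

54697 is odd.
Digit sum 31, not divisible by 3.
Ends in 7: not divisible by 5.
7: 54697 = 7·7813 + 6
11: 54697 = 11·4972 + 5
13: 54697 = 13·4207 + 6
17: 54697 = 17·3217 + 8
19: 54697 = 19·2878 + 15
23: 54697 = 23·2378 + 3
29: 54697 = 29·1886 + 3
31: 54697 = 31·1764 + 13
37: 54697 = 37·1478 + 11
41: 54697 = 41·1334 + 3
43: 54697 = 43·1272 + 1
47: 54697 = 47·1163 + 36
53: 54697 = 53·1032 + 1
59: 54697 = 59·927 + 4
61: 54697 = 61·896 + 41
67: 54697 = 67·816 + 25
71: 54697 = 71·770 + 27
73: 54697 = 73·749 + 20
79: 54697 = 79·692 + 29
83: 54697 = 83·659

83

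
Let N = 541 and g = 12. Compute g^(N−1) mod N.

12^1 ≡ 12 (mod 541)
12^2 ≡ 12^2 = 144 ≡ 144 (mod 541)
12^4 ≡ 144^2 = 20736 ≡ 178 (mod 541)
12^8 ≡ 178^2 = 31684 ≡ 306 (mod 541)
12^16 ≡ 306^2 = 93636 ≡ 43 (mod 541)
12^32 ≡ 43^2 = 1849 ≡ 226 (mod 541)
12^64 ≡ 226^2 = 51076 ≡ 222 (mod 541)
12^128 ≡ 222^2 = 49284 ≡ 53 (mod 541)
12^256 ≡ 53^2 = 2809 ≡ 104 (mod 541)
12^512 ≡ 104^2 = 10816 ≡ 537 (mod 541)
540 = 512 + 16 + 8 + 4 in binary powers of 2.
So 12^540 ≡ 537 · 43 · 306 · 178 ≡ 1 (mod 541).
Since the result is 1, base 12 gives no evidence that 541 is composite.

1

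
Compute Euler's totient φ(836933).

Factor: 836933 = 41 · 137 · 149.
φ(836933) = (41−1) · (137−1) · (149−1) = 40 · 136 · 148 = 805120.

805120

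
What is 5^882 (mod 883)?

1

5^1 ≡ 5 (mod 883)
5^2 ≡ 5^2 = 25 ≡ 25 (mod 883)
5^4 ≡ 25^2 = 625 ≡ 625 (mod 883)
5^8 ≡ 625^2 = 390625 ≡ 339 (mod 883)
5^16 ≡ 339^2 = 114921 ≡ 131 (mod 883)
5^32 ≡ 131^2 = 17161 ≡ 384 (mod 883)
5^64 ≡ 384^2 = 147456 ≡ 878 (mod 883)
5^128 ≡ 878^2 = 770884 ≡ 25 (mod 883)
5^256 ≡ 25^2 = 625 ≡ 625 (mod 883)
5^512 ≡ 625^2 = 390625 ≡ 339 (mod 883)
882 = 512 + 256 + 64 + 32 + 16 + 2 in binary powers of 2.
So 5^882 ≡ 339 · 625 · 878 · 384 · 131 · 25 ≡ 1 (mod 883).
Since the result is 1, base 5 gives no evidence that 883 is composite.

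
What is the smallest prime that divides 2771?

17

2771 is odd.
Digit sum 17, not divisible by 3.
Ends in 1: not divisible by 5.
7: 2771 = 7·395 + 6
11: 2771 = 11·251 + 10
13: 2771 = 13·213 + 2
17: 2771 = 17·163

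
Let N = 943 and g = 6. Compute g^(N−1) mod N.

6^1 ≡ 6 (mod 943)
6^2 ≡ 6^2 = 36 ≡ 36 (mod 943)
6^4 ≡ 36^2 = 1296 ≡ 353 (mod 943)
6^8 ≡ 353^2 = 124609 ≡ 133 (mod 943)
6^16 ≡ 133^2 = 17689 ≡ 715 (mod 943)
6^32 ≡ 715^2 = 511225 ≡ 119 (mod 943)
6^64 ≡ 119^2 = 14161 ≡ 16 (mod 943)
6^128 ≡ 16^2 = 256 ≡ 256 (mod 943)
6^256 ≡ 256^2 = 65536 ≡ 469 (mod 943)
6^512 ≡ 469^2 = 219961 ≡ 242 (mod 943)
942 = 512 + 256 + 128 + 32 + 8 + 4 + 2 in binary powers of 2.
So 6^942 ≡ 242 · 469 · 256 · 119 · 133 · 353 · 36 ≡ 210 (mod 943).
Since 210 ≠ 1, base 6 is a Fermat witness: 943 is composite.

210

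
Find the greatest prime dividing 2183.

2183 = 37 · 59
59 is prime.
So 2183 = 37 · 59; the largest prime factor is 59.

59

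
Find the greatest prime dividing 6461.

6461 = 7 · 923
923 = 13 · 71
71 is prime.
So 6461 = 7 · 13 · 71; the largest prime factor is 71.

71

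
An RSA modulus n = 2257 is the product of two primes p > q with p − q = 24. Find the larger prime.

Since p = q + 24, we have 2257 = q(q + 24), so q² + 24q − 2257 = 0.
Discriminant: 24² + 4·2257 = 576 + 9028 = 9604; √9604 = 98.
q = (−24 + 98)/2 = 37, and p = q + 24 = 61.
Check: 37 · 61 = 2257.

61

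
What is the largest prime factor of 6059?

83

6059 = 73 · 83
83 is prime.
So 6059 = 73 · 83; the largest prime factor is 83.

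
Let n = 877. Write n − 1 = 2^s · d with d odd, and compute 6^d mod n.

726

877 − 1 = 876 = 2^2 · 219, so d = 219.
6^1 ≡ 6 (mod 877)
6^2 ≡ 6^2 = 36 ≡ 36 (mod 877)
6^4 ≡ 36^2 = 1296 ≡ 419 (mod 877)
6^8 ≡ 419^2 = 175561 ≡ 161 (mod 877)
6^16 ≡ 161^2 = 25921 ≡ 488 (mod 877)
6^32 ≡ 488^2 = 238144 ≡ 477 (mod 877)
6^64 ≡ 477^2 = 227529 ≡ 386 (mod 877)
6^128 ≡ 386^2 = 148996 ≡ 783 (mod 877)
219 = 128 + 64 + 16 + 8 + 2 + 1 in binary powers of 2.
So 6^219 ≡ 783 · 386 · 488 · 161 · 36 · 6 ≡ 726 (mod 877).
Squaring chain: 726 → 876; reaches −1, so base 6 does not prove 877 composite.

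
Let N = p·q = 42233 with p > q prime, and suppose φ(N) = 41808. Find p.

φ(n) = (p−1)(q−1) = n − (p+q) + 1, so p + q = 42233 − 41808 + 1 = 426.
p and q are the roots of t² − 426t + 42233 = 0.
Discriminant: 426² − 4·42233 = 181476 − 168932 = 12544; √12544 = 112.
q = (426 − 112)/2 = 157, p = (426 + 112)/2 = 269.
Check: 157 · 269 = 42233.

269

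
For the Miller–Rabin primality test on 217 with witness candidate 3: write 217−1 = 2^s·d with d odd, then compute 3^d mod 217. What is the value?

209

217 − 1 = 216 = 2^3 · 27, so d = 27.
3^1 ≡ 3 (mod 217)
3^2 ≡ 3^2 = 9 ≡ 9 (mod 217)
3^4 ≡ 9^2 = 81 ≡ 81 (mod 217)
3^8 ≡ 81^2 = 6561 ≡ 51 (mod 217)
3^16 ≡ 51^2 = 2601 ≡ 214 (mod 217)
27 = 16 + 8 + 2 + 1 in binary powers of 2.
So 3^27 ≡ 214 · 51 · 9 · 3 ≡ 209 (mod 217).
Squaring chain: 209 → 64 → 190; never reaches −1, so base 3 is a Miller–Rabin witness that 217 is composite.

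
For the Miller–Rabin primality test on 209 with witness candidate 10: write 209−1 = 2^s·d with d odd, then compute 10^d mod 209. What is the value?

209 − 1 = 208 = 2^4 · 13, so d = 13.
10^1 ≡ 10 (mod 209)
10^2 ≡ 10^2 = 100 ≡ 100 (mod 209)
10^4 ≡ 100^2 = 10000 ≡ 177 (mod 209)
10^8 ≡ 177^2 = 31329 ≡ 188 (mod 209)
13 = 8 + 4 + 1 in binary powers of 2.
So 10^13 ≡ 188 · 177 · 10 ≡ 32 (mod 209).
Squaring chain: 32 → 188 → 23 → 111; never reaches −1, so base 10 is a Miller–Rabin witness that 209 is composite.

32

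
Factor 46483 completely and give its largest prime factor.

46483 = 23 · 2021
2021 = 43 · 47
47 is prime.
So 46483 = 23 · 43 · 47; the largest prime factor is 47.

47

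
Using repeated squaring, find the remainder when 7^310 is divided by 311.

7^1 ≡ 7 (mod 311)
7^2 ≡ 7^2 = 49 ≡ 49 (mod 311)
7^4 ≡ 49^2 = 2401 ≡ 224 (mod 311)
7^8 ≡ 224^2 = 50176 ≡ 105 (mod 311)
7^16 ≡ 105^2 = 11025 ≡ 140 (mod 311)
7^32 ≡ 140^2 = 19600 ≡ 7 (mod 311)
7^64 ≡ 7^2 = 49 ≡ 49 (mod 311)
7^128 ≡ 49^2 = 2401 ≡ 224 (mod 311)
7^256 ≡ 224^2 = 50176 ≡ 105 (mod 311)
310 = 256 + 32 + 16 + 4 + 2 in binary powers of 2.
So 7^310 ≡ 105 · 7 · 140 · 224 · 49 ≡ 1 (mod 311).
Since the result is 1, base 7 gives no evidence that 311 is composite.

1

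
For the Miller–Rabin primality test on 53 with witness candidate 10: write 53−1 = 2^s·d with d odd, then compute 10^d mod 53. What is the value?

1

53 − 1 = 52 = 2^2 · 13, so d = 13.
10^1 ≡ 10 (mod 53)
10^2 ≡ 10^2 = 100 ≡ 47 (mod 53)
10^4 ≡ 47^2 = 2209 ≡ 36 (mod 53)
10^8 ≡ 36^2 = 1296 ≡ 24 (mod 53)
13 = 8 + 4 + 1 in binary powers of 2.
So 10^13 ≡ 24 · 36 · 10 ≡ 1 (mod 53).
Since 10^d ≡ 1 (mod 53), base 10 does not prove 53 composite.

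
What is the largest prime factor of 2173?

53

2173 = 41 · 53
53 is prime.
So 2173 = 41 · 53; the largest prime factor is 53.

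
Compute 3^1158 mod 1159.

3^1 ≡ 3 (mod 1159)
3^2 ≡ 3^2 = 9 ≡ 9 (mod 1159)
3^4 ≡ 9^2 = 81 ≡ 81 (mod 1159)
3^8 ≡ 81^2 = 6561 ≡ 766 (mod 1159)
3^16 ≡ 766^2 = 586756 ≡ 302 (mod 1159)
3^32 ≡ 302^2 = 91204 ≡ 802 (mod 1159)
3^64 ≡ 802^2 = 643204 ≡ 1118 (mod 1159)
3^128 ≡ 1118^2 = 1249924 ≡ 522 (mod 1159)
3^256 ≡ 522^2 = 272484 ≡ 119 (mod 1159)
3^512 ≡ 119^2 = 14161 ≡ 253 (mod 1159)
3^1024 ≡ 253^2 = 64009 ≡ 264 (mod 1159)
1158 = 1024 + 128 + 4 + 2 in binary powers of 2.
So 3^1158 ≡ 264 · 522 · 81 · 9 ≡ 1071 (mod 1159).
Since 1071 ≠ 1, base 3 is a Fermat witness: 1159 is composite.

1071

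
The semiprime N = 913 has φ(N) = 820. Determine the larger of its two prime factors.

φ(n) = (p−1)(q−1) = n − (p+q) + 1, so p + q = 913 − 820 + 1 = 94.
p and q are the roots of t² − 94t + 913 = 0.
Discriminant: 94² − 4·913 = 8836 − 3652 = 5184; √5184 = 72.
q = (94 − 72)/2 = 11, p = (94 + 72)/2 = 83.
Check: 11 · 83 = 913.

83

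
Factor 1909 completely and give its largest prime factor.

83

1909 = 23 · 83
83 is prime.
So 1909 = 23 · 83; the largest prime factor is 83.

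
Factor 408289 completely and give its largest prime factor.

73

408289 = 7 · 58327
58327 = 17 · 3431
3431 = 47 · 73
73 is prime.
So 408289 = 7 · 17 · 47 · 73; the largest prime factor is 73.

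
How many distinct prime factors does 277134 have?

6

277134 = 2 · 138567
138567 = 3 · 46189
46189 = 11 · 4199
4199 = 13 · 323
323 = 17 · 19
277134 = 2 · 3 · 11 · 13 · 17 · 19, which has 6 distinct prime factors.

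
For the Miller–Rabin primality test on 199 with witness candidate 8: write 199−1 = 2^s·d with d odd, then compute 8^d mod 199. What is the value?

1

199 − 1 = 198 = 2^1 · 99, so d = 99.
8^1 ≡ 8 (mod 199)
8^2 ≡ 8^2 = 64 ≡ 64 (mod 199)
8^4 ≡ 64^2 = 4096 ≡ 116 (mod 199)
8^8 ≡ 116^2 = 13456 ≡ 123 (mod 199)
8^16 ≡ 123^2 = 15129 ≡ 5 (mod 199)
8^32 ≡ 5^2 = 25 ≡ 25 (mod 199)
8^64 ≡ 25^2 = 625 ≡ 28 (mod 199)
99 = 64 + 32 + 2 + 1 in binary powers of 2.
So 8^99 ≡ 28 · 25 · 64 · 8 ≡ 1 (mod 199).
Since 8^d ≡ 1 (mod 199), base 8 does not prove 199 composite.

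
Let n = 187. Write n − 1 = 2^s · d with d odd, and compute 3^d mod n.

148

187 − 1 = 186 = 2^1 · 93, so d = 93.
3^1 ≡ 3 (mod 187)
3^2 ≡ 3^2 = 9 ≡ 9 (mod 187)
3^4 ≡ 9^2 = 81 ≡ 81 (mod 187)
3^8 ≡ 81^2 = 6561 ≡ 16 (mod 187)
3^16 ≡ 16^2 = 256 ≡ 69 (mod 187)
3^32 ≡ 69^2 = 4761 ≡ 86 (mod 187)
3^64 ≡ 86^2 = 7396 ≡ 103 (mod 187)
93 = 64 + 16 + 8 + 4 + 1 in binary powers of 2.
So 3^93 ≡ 103 · 69 · 16 · 81 · 3 ≡ 148 (mod 187).
Squaring chain: 148; never reaches −1, so base 3 is a Miller–Rabin witness that 187 is composite.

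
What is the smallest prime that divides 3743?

3743 is odd.
Digit sum 17, not divisible by 3.
Ends in 3: not divisible by 5.
7: 3743 = 7·534 + 5
11: 3743 = 11·340 + 3
13: 3743 = 13·287 + 12
17: 3743 = 17·220 + 3
19: 3743 = 19·197

19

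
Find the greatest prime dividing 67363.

67363 = 31 · 2173
2173 = 41 · 53
53 is prime.
So 67363 = 31 · 41 · 53; the largest prime factor is 53.

53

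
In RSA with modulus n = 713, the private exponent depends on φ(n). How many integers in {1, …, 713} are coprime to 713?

Factor: 713 = 23 · 31.
φ(713) = (23−1) · (31−1) = 22 · 30 = 660.

660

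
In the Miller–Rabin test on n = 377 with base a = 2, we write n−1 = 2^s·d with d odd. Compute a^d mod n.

345

377 − 1 = 376 = 2^3 · 47, so d = 47.
2^1 ≡ 2 (mod 377)
2^2 ≡ 2^2 = 4 ≡ 4 (mod 377)
2^4 ≡ 4^2 = 16 ≡ 16 (mod 377)
2^8 ≡ 16^2 = 256 ≡ 256 (mod 377)
2^16 ≡ 256^2 = 65536 ≡ 315 (mod 377)
2^32 ≡ 315^2 = 99225 ≡ 74 (mod 377)
47 = 32 + 8 + 4 + 2 + 1 in binary powers of 2.
So 2^47 ≡ 74 · 256 · 16 · 4 · 2 ≡ 345 (mod 377).
Squaring chain: 345 → 270 → 139; never reaches −1, so base 2 is a Miller–Rabin witness that 377 is composite.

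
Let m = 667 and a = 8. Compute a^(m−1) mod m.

8^1 ≡ 8 (mod 667)
8^2 ≡ 8^2 = 64 ≡ 64 (mod 667)
8^4 ≡ 64^2 = 4096 ≡ 94 (mod 667)
8^8 ≡ 94^2 = 8836 ≡ 165 (mod 667)
8^16 ≡ 165^2 = 27225 ≡ 545 (mod 667)
8^32 ≡ 545^2 = 297025 ≡ 210 (mod 667)
8^64 ≡ 210^2 = 44100 ≡ 78 (mod 667)
8^128 ≡ 78^2 = 6084 ≡ 81 (mod 667)
8^256 ≡ 81^2 = 6561 ≡ 558 (mod 667)
8^512 ≡ 558^2 = 311364 ≡ 542 (mod 667)
666 = 512 + 128 + 16 + 8 + 2 in binary powers of 2.
So 8^666 ≡ 542 · 81 · 545 · 165 · 64 ≡ 473 (mod 667).
Since 473 ≠ 1, base 8 is a Fermat witness: 667 is composite.

473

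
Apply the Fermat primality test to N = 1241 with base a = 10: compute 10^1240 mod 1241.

10^1 ≡ 10 (mod 1241)
10^2 ≡ 10^2 = 100 ≡ 100 (mod 1241)
10^4 ≡ 100^2 = 10000 ≡ 72 (mod 1241)
10^8 ≡ 72^2 = 5184 ≡ 220 (mod 1241)
10^16 ≡ 220^2 = 48400 ≡ 1 (mod 1241)
10^32 ≡ 1^2 = 1 ≡ 1 (mod 1241)
10^64 ≡ 1^2 = 1 ≡ 1 (mod 1241)
10^128 ≡ 1^2 = 1 ≡ 1 (mod 1241)
10^256 ≡ 1^2 = 1 ≡ 1 (mod 1241)
10^512 ≡ 1^2 = 1 ≡ 1 (mod 1241)
10^1024 ≡ 1^2 = 1 ≡ 1 (mod 1241)
1240 = 1024 + 128 + 64 + 16 + 8 in binary powers of 2.
So 10^1240 ≡ 1 · 1 · 1 · 1 · 220 ≡ 220 (mod 1241).
Since 220 ≠ 1, base 10 is a Fermat witness: 1241 is composite.

220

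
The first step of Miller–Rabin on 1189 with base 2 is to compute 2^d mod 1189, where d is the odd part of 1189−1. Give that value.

282

1189 − 1 = 1188 = 2^2 · 297, so d = 297.
2^1 ≡ 2 (mod 1189)
2^2 ≡ 2^2 = 4 ≡ 4 (mod 1189)
2^4 ≡ 4^2 = 16 ≡ 16 (mod 1189)
2^8 ≡ 16^2 = 256 ≡ 256 (mod 1189)
2^16 ≡ 256^2 = 65536 ≡ 141 (mod 1189)
2^32 ≡ 141^2 = 19881 ≡ 857 (mod 1189)
2^64 ≡ 857^2 = 734449 ≡ 836 (mod 1189)
2^128 ≡ 836^2 = 698896 ≡ 953 (mod 1189)
2^256 ≡ 953^2 = 908209 ≡ 1002 (mod 1189)
297 = 256 + 32 + 8 + 1 in binary powers of 2.
So 2^297 ≡ 1002 · 857 · 256 · 2 ≡ 282 (mod 1189).
Squaring chain: 282 → 1050; never reaches −1, so base 2 is a Miller–Rabin witness that 1189 is composite.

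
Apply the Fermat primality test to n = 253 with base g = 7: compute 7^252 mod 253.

7^1 ≡ 7 (mod 253)
7^2 ≡ 7^2 = 49 ≡ 49 (mod 253)
7^4 ≡ 49^2 = 2401 ≡ 124 (mod 253)
7^8 ≡ 124^2 = 15376 ≡ 196 (mod 253)
7^16 ≡ 196^2 = 38416 ≡ 213 (mod 253)
7^32 ≡ 213^2 = 45369 ≡ 82 (mod 253)
7^64 ≡ 82^2 = 6724 ≡ 146 (mod 253)
7^128 ≡ 146^2 = 21316 ≡ 64 (mod 253)
252 = 128 + 64 + 32 + 16 + 8 + 4 in binary powers of 2.
So 7^252 ≡ 64 · 146 · 82 · 213 · 196 · 124 ≡ 82 (mod 253).
Since 82 ≠ 1, base 7 is a Fermat witness: 253 is composite.

82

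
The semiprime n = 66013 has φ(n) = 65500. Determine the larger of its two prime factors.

φ(n) = (p−1)(q−1) = n − (p+q) + 1, so p + q = 66013 − 65500 + 1 = 514.
p and q are the roots of t² − 514t + 66013 = 0.
Discriminant: 514² − 4·66013 = 264196 − 264052 = 144; √144 = 12.
q = (514 − 12)/2 = 251, p = (514 + 12)/2 = 263.
Check: 251 · 263 = 66013.

263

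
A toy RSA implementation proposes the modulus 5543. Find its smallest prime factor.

5543 is odd.
Digit sum 17, not divisible by 3.
Ends in 3: not divisible by 5.
7: 5543 = 7·791 + 6
11: 5543 = 11·503 + 10
13: 5543 = 13·426 + 5
17: 5543 = 17·326 + 1
19: 5543 = 19·291 + 14
23: 5543 = 23·241

23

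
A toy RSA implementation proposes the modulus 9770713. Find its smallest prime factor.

97

9770713 is odd.
Digit sum 34, not divisible by 3.
Ends in 3: not divisible by 5.
7: 9770713 = 7·1395816 + 1
11: 9770713 = 11·888246 + 7
13: 9770713 = 13·751593 + 4
17: 9770713 = 17·574747 + 14
19: 9770713 = 19·514248 + 1
23: 9770713 = 23·424813 + 14
29: 9770713 = 29·336921 + 4
31: 9770713 = 31·315184 + 9
37: 9770713 = 37·264073 + 12
41: 9770713 = 41·238310 + 3
43: 9770713 = 43·227225 + 38
47: 9770713 = 47·207887 + 24
53: 9770713 = 53·184353 + 4
59: 9770713 = 59·165605 + 18
61: 9770713 = 61·160175 + 38
67: 9770713 = 67·145831 + 36
71: 9770713 = 71·137615 + 48
73: 9770713 = 73·133845 + 28
79: 9770713 = 79·123679 + 72
83: 9770713 = 83·117719 + 36
89: 9770713 = 89·109783 + 26
97: 9770713 = 97·100729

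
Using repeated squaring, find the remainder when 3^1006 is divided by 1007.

3^1 ≡ 3 (mod 1007)
3^2 ≡ 3^2 = 9 ≡ 9 (mod 1007)
3^4 ≡ 9^2 = 81 ≡ 81 (mod 1007)
3^8 ≡ 81^2 = 6561 ≡ 519 (mod 1007)
3^16 ≡ 519^2 = 269361 ≡ 492 (mod 1007)
3^32 ≡ 492^2 = 242064 ≡ 384 (mod 1007)
3^64 ≡ 384^2 = 147456 ≡ 434 (mod 1007)
3^128 ≡ 434^2 = 188356 ≡ 47 (mod 1007)
3^256 ≡ 47^2 = 2209 ≡ 195 (mod 1007)
3^512 ≡ 195^2 = 38025 ≡ 766 (mod 1007)
1006 = 512 + 256 + 128 + 64 + 32 + 8 + 4 + 2 in binary powers of 2.
So 3^1006 ≡ 766 · 195 · 47 · 434 · 384 · 519 · 81 · 9 ≡ 188 (mod 1007).
Since 188 ≠ 1, base 3 is a Fermat witness: 1007 is composite.

188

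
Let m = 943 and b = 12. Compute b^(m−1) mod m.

430

12^1 ≡ 12 (mod 943)
12^2 ≡ 12^2 = 144 ≡ 144 (mod 943)
12^4 ≡ 144^2 = 20736 ≡ 933 (mod 943)
12^8 ≡ 933^2 = 870489 ≡ 100 (mod 943)
12^16 ≡ 100^2 = 10000 ≡ 570 (mod 943)
12^32 ≡ 570^2 = 324900 ≡ 508 (mod 943)
12^64 ≡ 508^2 = 258064 ≡ 625 (mod 943)
12^128 ≡ 625^2 = 390625 ≡ 223 (mod 943)
12^256 ≡ 223^2 = 49729 ≡ 693 (mod 943)
12^512 ≡ 693^2 = 480249 ≡ 262 (mod 943)
942 = 512 + 256 + 128 + 32 + 8 + 4 + 2 in binary powers of 2.
So 12^942 ≡ 262 · 693 · 223 · 508 · 100 · 933 · 144 ≡ 430 (mod 943).
Since 430 ≠ 1, base 12 is a Fermat witness: 943 is composite.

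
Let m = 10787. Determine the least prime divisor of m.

10787 is odd.
Digit sum 23, not divisible by 3.
Ends in 7: not divisible by 5.
7: 10787 = 7·1541

7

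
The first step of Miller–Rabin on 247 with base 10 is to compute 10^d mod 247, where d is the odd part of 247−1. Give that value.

103

247 − 1 = 246 = 2^1 · 123, so d = 123.
10^1 ≡ 10 (mod 247)
10^2 ≡ 10^2 = 100 ≡ 100 (mod 247)
10^4 ≡ 100^2 = 10000 ≡ 120 (mod 247)
10^8 ≡ 120^2 = 14400 ≡ 74 (mod 247)
10^16 ≡ 74^2 = 5476 ≡ 42 (mod 247)
10^32 ≡ 42^2 = 1764 ≡ 35 (mod 247)
10^64 ≡ 35^2 = 1225 ≡ 237 (mod 247)
123 = 64 + 32 + 16 + 8 + 2 + 1 in binary powers of 2.
So 10^123 ≡ 237 · 35 · 42 · 74 · 100 · 10 ≡ 103 (mod 247).
Squaring chain: 103; never reaches −1, so base 10 is a Miller–Rabin witness that 247 is composite.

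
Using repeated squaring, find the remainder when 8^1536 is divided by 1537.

8^1 ≡ 8 (mod 1537)
8^2 ≡ 8^2 = 64 ≡ 64 (mod 1537)
8^4 ≡ 64^2 = 4096 ≡ 1022 (mod 1537)
8^8 ≡ 1022^2 = 1044484 ≡ 861 (mod 1537)
8^16 ≡ 861^2 = 741321 ≡ 487 (mod 1537)
8^32 ≡ 487^2 = 237169 ≡ 471 (mod 1537)
8^64 ≡ 471^2 = 221841 ≡ 513 (mod 1537)
8^128 ≡ 513^2 = 263169 ≡ 342 (mod 1537)
8^256 ≡ 342^2 = 116964 ≡ 152 (mod 1537)
8^512 ≡ 152^2 = 23104 ≡ 49 (mod 1537)
8^1024 ≡ 49^2 = 2401 ≡ 864 (mod 1537)
1536 = 1024 + 512 in binary powers of 2.
So 8^1536 ≡ 864 · 49 ≡ 837 (mod 1537).
Since 837 ≠ 1, base 8 is a Fermat witness: 1537 is composite.

837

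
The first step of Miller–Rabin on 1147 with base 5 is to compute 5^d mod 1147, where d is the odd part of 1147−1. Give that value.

156

1147 − 1 = 1146 = 2^1 · 573, so d = 573.
5^1 ≡ 5 (mod 1147)
5^2 ≡ 5^2 = 25 ≡ 25 (mod 1147)
5^4 ≡ 25^2 = 625 ≡ 625 (mod 1147)
5^8 ≡ 625^2 = 390625 ≡ 645 (mod 1147)
5^16 ≡ 645^2 = 416025 ≡ 811 (mod 1147)
5^32 ≡ 811^2 = 657721 ≡ 490 (mod 1147)
5^64 ≡ 490^2 = 240100 ≡ 377 (mod 1147)
5^128 ≡ 377^2 = 142129 ≡ 1048 (mod 1147)
5^256 ≡ 1048^2 = 1098304 ≡ 625 (mod 1147)
5^512 ≡ 625^2 = 390625 ≡ 645 (mod 1147)
573 = 512 + 32 + 16 + 8 + 4 + 1 in binary powers of 2.
So 5^573 ≡ 645 · 490 · 811 · 645 · 625 · 5 ≡ 156 (mod 1147).
Squaring chain: 156; never reaches −1, so base 5 is a Miller–Rabin witness that 1147 is composite.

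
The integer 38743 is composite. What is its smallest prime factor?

38743 is odd.
Digit sum 25, not divisible by 3.
Ends in 3: not divisible by 5.
7: 38743 = 7·5534 + 5
11: 38743 = 11·3522 + 1
13: 38743 = 13·2980 + 3
17: 38743 = 17·2279

17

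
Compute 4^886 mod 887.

1

4^1 ≡ 4 (mod 887)
4^2 ≡ 4^2 = 16 ≡ 16 (mod 887)
4^4 ≡ 16^2 = 256 ≡ 256 (mod 887)
4^8 ≡ 256^2 = 65536 ≡ 785 (mod 887)
4^16 ≡ 785^2 = 616225 ≡ 647 (mod 887)
4^32 ≡ 647^2 = 418609 ≡ 832 (mod 887)
4^64 ≡ 832^2 = 692224 ≡ 364 (mod 887)
4^128 ≡ 364^2 = 132496 ≡ 333 (mod 887)
4^256 ≡ 333^2 = 110889 ≡ 14 (mod 887)
4^512 ≡ 14^2 = 196 ≡ 196 (mod 887)
886 = 512 + 256 + 64 + 32 + 16 + 4 + 2 in binary powers of 2.
So 4^886 ≡ 196 · 14 · 364 · 832 · 647 · 256 · 16 ≡ 1 (mod 887).
Since the result is 1, base 4 gives no evidence that 887 is composite.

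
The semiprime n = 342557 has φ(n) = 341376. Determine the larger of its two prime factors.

φ(n) = (p−1)(q−1) = n − (p+q) + 1, so p + q = 342557 − 341376 + 1 = 1182.
p and q are the roots of t² − 1182t + 342557 = 0.
Discriminant: 1182² − 4·342557 = 1397124 − 1370228 = 26896; √26896 = 164.
q = (1182 − 164)/2 = 509, p = (1182 + 164)/2 = 673.
Check: 509 · 673 = 342557.

673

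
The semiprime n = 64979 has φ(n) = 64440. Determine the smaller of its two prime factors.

φ(n) = (p−1)(q−1) = n − (p+q) + 1, so p + q = 64979 − 64440 + 1 = 540.
p and q are the roots of t² − 540t + 64979 = 0.
Discriminant: 540² − 4·64979 = 291600 − 259916 = 31684; √31684 = 178.
q = (540 − 178)/2 = 181, p = (540 + 178)/2 = 359.
Check: 181 · 359 = 64979.

181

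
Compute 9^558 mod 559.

274

9^1 ≡ 9 (mod 559)
9^2 ≡ 9^2 = 81 ≡ 81 (mod 559)
9^4 ≡ 81^2 = 6561 ≡ 412 (mod 559)
9^8 ≡ 412^2 = 169744 ≡ 367 (mod 559)
9^16 ≡ 367^2 = 134689 ≡ 529 (mod 559)
9^32 ≡ 529^2 = 279841 ≡ 341 (mod 559)
9^64 ≡ 341^2 = 116281 ≡ 9 (mod 559)
9^128 ≡ 9^2 = 81 ≡ 81 (mod 559)
9^256 ≡ 81^2 = 6561 ≡ 412 (mod 559)
9^512 ≡ 412^2 = 169744 ≡ 367 (mod 559)
558 = 512 + 32 + 8 + 4 + 2 in binary powers of 2.
So 9^558 ≡ 367 · 341 · 367 · 412 · 81 ≡ 274 (mod 559).
Since 274 ≠ 1, base 9 is a Fermat witness: 559 is composite.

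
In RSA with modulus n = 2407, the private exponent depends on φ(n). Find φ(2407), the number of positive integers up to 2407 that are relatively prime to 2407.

2296

Factor: 2407 = 29 · 83.
φ(2407) = (29−1) · (83−1) = 28 · 82 = 2296.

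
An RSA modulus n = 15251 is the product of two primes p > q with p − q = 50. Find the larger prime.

151

Since p = q + 50, we have 15251 = q(q + 50), so q² + 50q − 15251 = 0.
Discriminant: 50² + 4·15251 = 2500 + 61004 = 63504; √63504 = 252.
q = (−50 + 252)/2 = 101, and p = q + 50 = 151.
Check: 101 · 151 = 15251.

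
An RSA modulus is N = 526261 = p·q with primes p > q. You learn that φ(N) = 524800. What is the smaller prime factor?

641

φ(n) = (p−1)(q−1) = n − (p+q) + 1, so p + q = 526261 − 524800 + 1 = 1462.
p and q are the roots of t² − 1462t + 526261 = 0.
Discriminant: 1462² − 4·526261 = 2137444 − 2105044 = 32400; √32400 = 180.
q = (1462 − 180)/2 = 641, p = (1462 + 180)/2 = 821.
Check: 641 · 821 = 526261.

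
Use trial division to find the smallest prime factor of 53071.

53071 is odd.
Digit sum 16, not divisible by 3.
Ends in 1: not divisible by 5.
7: 53071 = 7·7581 + 4
11: 53071 = 11·4824 + 7
13: 53071 = 13·4082 + 5
17: 53071 = 17·3121 + 14
19: 53071 = 19·2793 + 4
23: 53071 = 23·2307 + 10
29: 53071 = 29·1830 + 1
31: 53071 = 31·1711 + 30
37: 53071 = 37·1434 + 13
41: 53071 = 41·1294 + 17
43: 53071 = 43·1234 + 9
47: 53071 = 47·1129 + 8
53: 53071 = 53·1001 + 18
59: 53071 = 59·899 + 30
61: 53071 = 61·870 + 1
67: 53071 = 67·792 + 7
71: 53071 = 71·747 + 34
73: 53071 = 73·727

73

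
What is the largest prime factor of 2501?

61

2501 = 41 · 61
61 is prime.
So 2501 = 41 · 61; the largest prime factor is 61.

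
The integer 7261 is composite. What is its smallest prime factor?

7261 is odd.
Digit sum 16, not divisible by 3.
Ends in 1: not divisible by 5.
7: 7261 = 7·1037 + 2
11: 7261 = 11·660 + 1
13: 7261 = 13·558 + 7
17: 7261 = 17·427 + 2
19: 7261 = 19·382 + 3
23: 7261 = 23·315 + 16
29: 7261 = 29·250 + 11
31: 7261 = 31·234 + 7
37: 7261 = 37·196 + 9
41: 7261 = 41·177 + 4
43: 7261 = 43·168 + 37
47: 7261 = 47·154 + 23
53: 7261 = 53·137

53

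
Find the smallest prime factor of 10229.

10229 is odd.
Digit sum 14, not divisible by 3.
Ends in 9: not divisible by 5.
7: 10229 = 7·1461 + 2
11: 10229 = 11·929 + 10
13: 10229 = 13·786 + 11
17: 10229 = 17·601 + 12
19: 10229 = 19·538 + 7
23: 10229 = 23·444 + 17
29: 10229 = 29·352 + 21
31: 10229 = 31·329 + 30
37: 10229 = 37·276 + 17
41: 10229 = 41·249 + 20
43: 10229 = 43·237 + 38
47: 10229 = 47·217 + 30
53: 10229 = 53·193

53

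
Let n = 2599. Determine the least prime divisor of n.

23

2599 is odd.
Digit sum 25, not divisible by 3.
Ends in 9: not divisible by 5.
7: 2599 = 7·371 + 2
11: 2599 = 11·236 + 3
13: 2599 = 13·199 + 12
17: 2599 = 17·152 + 15
19: 2599 = 19·136 + 15
23: 2599 = 23·113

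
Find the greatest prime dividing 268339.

83

268339 = 53 · 5063
5063 = 61 · 83
83 is prime.
So 268339 = 53 · 61 · 83; the largest prime factor is 83.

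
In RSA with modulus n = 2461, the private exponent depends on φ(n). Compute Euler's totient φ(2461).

Factor: 2461 = 23 · 107.
φ(2461) = (23−1) · (107−1) = 22 · 106 = 2332.

2332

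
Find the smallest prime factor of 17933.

17933 is odd.
Digit sum 23, not divisible by 3.
Ends in 3: not divisible by 5.
7: 17933 = 7·2561 + 6
11: 17933 = 11·1630 + 3
13: 17933 = 13·1379 + 6
17: 17933 = 17·1054 + 15
19: 17933 = 19·943 + 16
23: 17933 = 23·779 + 16
29: 17933 = 29·618 + 11
31: 17933 = 31·578 + 15
37: 17933 = 37·484 + 25
41: 17933 = 41·437 + 16
43: 17933 = 43·417 + 2
47: 17933 = 47·381 + 26
53: 17933 = 53·338 + 19
59: 17933 = 59·303 + 56
61: 17933 = 61·293 + 60
67: 17933 = 67·267 + 44
71: 17933 = 71·252 + 41
73: 17933 = 73·245 + 48
79: 17933 = 79·227

79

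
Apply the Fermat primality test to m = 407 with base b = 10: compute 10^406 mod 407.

10^1 ≡ 10 (mod 407)
10^2 ≡ 10^2 = 100 ≡ 100 (mod 407)
10^4 ≡ 100^2 = 10000 ≡ 232 (mod 407)
10^8 ≡ 232^2 = 53824 ≡ 100 (mod 407)
10^16 ≡ 100^2 = 10000 ≡ 232 (mod 407)
10^32 ≡ 232^2 = 53824 ≡ 100 (mod 407)
10^64 ≡ 100^2 = 10000 ≡ 232 (mod 407)
10^128 ≡ 232^2 = 53824 ≡ 100 (mod 407)
10^256 ≡ 100^2 = 10000 ≡ 232 (mod 407)
406 = 256 + 128 + 16 + 4 + 2 in binary powers of 2.
So 10^406 ≡ 232 · 100 · 232 · 232 · 100 ≡ 232 (mod 407).
Since 232 ≠ 1, base 10 is a Fermat witness: 407 is composite.

232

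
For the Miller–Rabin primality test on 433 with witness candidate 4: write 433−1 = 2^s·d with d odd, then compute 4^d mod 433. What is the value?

433 − 1 = 432 = 2^4 · 27, so d = 27.
4^1 ≡ 4 (mod 433)
4^2 ≡ 4^2 = 16 ≡ 16 (mod 433)
4^4 ≡ 16^2 = 256 ≡ 256 (mod 433)
4^8 ≡ 256^2 = 65536 ≡ 153 (mod 433)
4^16 ≡ 153^2 = 23409 ≡ 27 (mod 433)
27 = 16 + 8 + 2 + 1 in binary powers of 2.
So 4^27 ≡ 27 · 153 · 16 · 4 ≡ 254 (mod 433).
Squaring chain: 254 → 432 → 1 → 1; reaches −1, so base 4 does not prove 433 composite.

254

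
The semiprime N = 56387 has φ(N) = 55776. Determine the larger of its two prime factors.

φ(n) = (p−1)(q−1) = n − (p+q) + 1, so p + q = 56387 − 55776 + 1 = 612.
p and q are the roots of t² − 612t + 56387 = 0.
Discriminant: 612² − 4·56387 = 374544 − 225548 = 148996; √148996 = 386.
q = (612 − 386)/2 = 113, p = (612 + 386)/2 = 499.
Check: 113 · 499 = 56387.

499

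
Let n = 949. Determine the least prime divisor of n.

13

949 is odd.
Digit sum 22, not divisible by 3.
Ends in 9: not divisible by 5.
7: 949 = 7·135 + 4
11: 949 = 11·86 + 3
13: 949 = 13·73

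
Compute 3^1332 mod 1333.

3^1 ≡ 3 (mod 1333)
3^2 ≡ 3^2 = 9 ≡ 9 (mod 1333)
3^4 ≡ 9^2 = 81 ≡ 81 (mod 1333)
3^8 ≡ 81^2 = 6561 ≡ 1229 (mod 1333)
3^16 ≡ 1229^2 = 1510441 ≡ 152 (mod 1333)
3^32 ≡ 152^2 = 23104 ≡ 443 (mod 1333)
3^64 ≡ 443^2 = 196249 ≡ 298 (mod 1333)
3^128 ≡ 298^2 = 88804 ≡ 826 (mod 1333)
3^256 ≡ 826^2 = 682276 ≡ 1113 (mod 1333)
3^512 ≡ 1113^2 = 1238769 ≡ 412 (mod 1333)
3^1024 ≡ 412^2 = 169744 ≡ 453 (mod 1333)
1332 = 1024 + 256 + 32 + 16 + 4 in binary powers of 2.
So 3^1332 ≡ 453 · 1113 · 443 · 152 · 81 ≡ 1000 (mod 1333).
Since 1000 ≠ 1, base 3 is a Fermat witness: 1333 is composite.

1000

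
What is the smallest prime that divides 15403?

73

15403 is odd.
Digit sum 13, not divisible by 3.
Ends in 3: not divisible by 5.
7: 15403 = 7·2200 + 3
11: 15403 = 11·1400 + 3
13: 15403 = 13·1184 + 11
17: 15403 = 17·906 + 1
19: 15403 = 19·810 + 13
23: 15403 = 23·669 + 16
29: 15403 = 29·531 + 4
31: 15403 = 31·496 + 27
37: 15403 = 37·416 + 11
41: 15403 = 41·375 + 28
43: 15403 = 43·358 + 9
47: 15403 = 47·327 + 34
53: 15403 = 53·290 + 33
59: 15403 = 59·261 + 4
61: 15403 = 61·252 + 31
67: 15403 = 67·229 + 60
71: 15403 = 71·216 + 67
73: 15403 = 73·211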